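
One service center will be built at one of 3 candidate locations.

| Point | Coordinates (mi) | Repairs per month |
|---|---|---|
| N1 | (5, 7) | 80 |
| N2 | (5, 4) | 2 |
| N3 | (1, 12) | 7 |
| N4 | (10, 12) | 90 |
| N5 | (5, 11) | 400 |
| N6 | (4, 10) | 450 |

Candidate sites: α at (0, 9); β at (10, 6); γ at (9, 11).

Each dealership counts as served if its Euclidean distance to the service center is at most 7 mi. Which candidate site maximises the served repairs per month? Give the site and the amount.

Coverage radius r = 7 mi; a point is covered iff (Δx)²+(Δy)² ≤ 7² = 49.
  α (0, 9): covers {N1, N3, N5, N6} → 937
  β (10, 6): covers {N1, N2, N4} → 172
  γ (9, 11): covers {N1, N4, N5, N6} → 1020
Maximum coverage at γ: 1020 repairs per month.

γ, covering 1020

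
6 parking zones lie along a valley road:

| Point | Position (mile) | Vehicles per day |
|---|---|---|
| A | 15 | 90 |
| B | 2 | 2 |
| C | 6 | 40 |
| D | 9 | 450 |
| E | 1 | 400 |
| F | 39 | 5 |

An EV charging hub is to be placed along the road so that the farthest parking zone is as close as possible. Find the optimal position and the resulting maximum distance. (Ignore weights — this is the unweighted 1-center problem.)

The 1-center on a line is the midpoint of the two extreme points: leftmost at 1, rightmost at 39.
Optimal location = (1 + 39)/2 = 20; maximum distance = (39 − 1)/2 = 19.

location 20, max distance 19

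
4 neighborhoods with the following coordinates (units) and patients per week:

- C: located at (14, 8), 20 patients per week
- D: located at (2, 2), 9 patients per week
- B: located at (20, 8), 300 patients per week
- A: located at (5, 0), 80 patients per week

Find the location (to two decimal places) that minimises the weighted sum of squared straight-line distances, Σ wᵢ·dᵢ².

The minimiser of Σwᵢ‖p−pᵢ‖² is the weighted centroid p* = (Σwᵢpᵢ)/(Σwᵢ).
Σwᵢ = 409.
Σwᵢxᵢ = 20·14 + 9·2 + 300·20 + 80·5 = 6698.
Σwᵢyᵢ = 20·8 + 9·2 + 300·8 + 80·0 = 2578.
x* = 6698/409 = 16.38, y* = 2578/409 = 6.30.

(16.38, 6.30)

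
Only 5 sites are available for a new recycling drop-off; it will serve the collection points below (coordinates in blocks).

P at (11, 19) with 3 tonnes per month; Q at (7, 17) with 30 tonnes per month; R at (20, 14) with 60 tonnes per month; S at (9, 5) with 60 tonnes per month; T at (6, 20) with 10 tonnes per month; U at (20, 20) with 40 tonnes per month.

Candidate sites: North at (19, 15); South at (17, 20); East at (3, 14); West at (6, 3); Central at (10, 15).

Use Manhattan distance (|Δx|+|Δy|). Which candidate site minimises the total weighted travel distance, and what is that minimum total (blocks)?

Central, total 2175 blocks

Total weighted distance at each candidate:
  North (19, 15): total = 2196
  South (17, 20): total = 2561
  East (3, 14): total = 3179
  West (6, 3): total = 3723
  Central (10, 15): total = 2175
Minimum is at Central with total 2175 blocks.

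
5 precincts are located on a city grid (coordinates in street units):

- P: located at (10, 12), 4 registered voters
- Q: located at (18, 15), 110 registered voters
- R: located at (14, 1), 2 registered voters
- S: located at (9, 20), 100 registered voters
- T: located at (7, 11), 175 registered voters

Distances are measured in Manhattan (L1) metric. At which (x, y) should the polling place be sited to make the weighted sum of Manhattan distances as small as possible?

(9, 15)

Manhattan distance separates: Σwᵢ(|x−xᵢ|+|y−yᵢ|) = Σwᵢ|x−xᵢ| + Σwᵢ|y−yᵢ|, so x and y are optimised independently as 1-D weighted medians.
Total weight W = 391; half = 195.5.
x-coordinate, sorted with cumulative weight:
  x=7 (T, w=175) cum 175
  x=9 (S, w=100) cum 275  ← median
  x=10 (P, w=4) cum 279
  x=14 (R, w=2) cum 281
  x=18 (Q, w=110) cum 391
⇒ x* = 9
y-coordinate, sorted with cumulative weight:
  y=1 (R, w=2) cum 2
  y=11 (T, w=175) cum 177
  y=12 (P, w=4) cum 181
  y=15 (Q, w=110) cum 291  ← median
  y=20 (S, w=100) cum 391
⇒ y* = 15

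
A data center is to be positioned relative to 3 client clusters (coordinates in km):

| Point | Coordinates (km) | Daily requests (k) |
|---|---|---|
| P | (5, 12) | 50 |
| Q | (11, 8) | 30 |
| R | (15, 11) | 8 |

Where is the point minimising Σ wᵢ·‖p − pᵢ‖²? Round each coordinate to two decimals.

The minimiser of Σwᵢ‖p−pᵢ‖² is the weighted centroid p* = (Σwᵢpᵢ)/(Σwᵢ).
Σwᵢ = 88.
Σwᵢxᵢ = 50·5 + 30·11 + 8·15 = 700.
Σwᵢyᵢ = 50·12 + 30·8 + 8·11 = 928.
x* = 700/88 = 7.95, y* = 928/88 = 10.55.

(7.95, 10.55)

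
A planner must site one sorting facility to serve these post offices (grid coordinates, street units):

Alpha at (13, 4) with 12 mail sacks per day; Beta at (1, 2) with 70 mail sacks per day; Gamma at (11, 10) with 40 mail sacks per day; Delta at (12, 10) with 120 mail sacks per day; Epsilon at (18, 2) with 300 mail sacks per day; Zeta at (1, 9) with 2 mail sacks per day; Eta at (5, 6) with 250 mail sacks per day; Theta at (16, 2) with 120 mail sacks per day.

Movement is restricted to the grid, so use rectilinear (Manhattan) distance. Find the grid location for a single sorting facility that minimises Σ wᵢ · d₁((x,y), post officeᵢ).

Manhattan distance separates: Σwᵢ(|x−xᵢ|+|y−yᵢ|) = Σwᵢ|x−xᵢ| + Σwᵢ|y−yᵢ|, so x and y are optimised independently as 1-D weighted medians.
Total weight W = 914; half = 457.
x-coordinate, sorted with cumulative weight:
  x=1 (Beta, w=70) cum 70
  x=1 (Zeta, w=2) cum 72
  x=5 (Eta, w=250) cum 322
  x=11 (Gamma, w=40) cum 362
  x=12 (Delta, w=120) cum 482  ← median
  x=13 (Alpha, w=12) cum 494
  x=16 (Theta, w=120) cum 614
  x=18 (Epsilon, w=300) cum 914
⇒ x* = 12
y-coordinate, sorted with cumulative weight:
  y=2 (Beta, w=70) cum 70
  y=2 (Epsilon, w=300) cum 370
  y=2 (Theta, w=120) cum 490  ← median
  y=4 (Alpha, w=12) cum 502
  y=6 (Eta, w=250) cum 752
  y=9 (Zeta, w=2) cum 754
  y=10 (Gamma, w=40) cum 794
  y=10 (Delta, w=120) cum 914
⇒ y* = 2

(12, 2)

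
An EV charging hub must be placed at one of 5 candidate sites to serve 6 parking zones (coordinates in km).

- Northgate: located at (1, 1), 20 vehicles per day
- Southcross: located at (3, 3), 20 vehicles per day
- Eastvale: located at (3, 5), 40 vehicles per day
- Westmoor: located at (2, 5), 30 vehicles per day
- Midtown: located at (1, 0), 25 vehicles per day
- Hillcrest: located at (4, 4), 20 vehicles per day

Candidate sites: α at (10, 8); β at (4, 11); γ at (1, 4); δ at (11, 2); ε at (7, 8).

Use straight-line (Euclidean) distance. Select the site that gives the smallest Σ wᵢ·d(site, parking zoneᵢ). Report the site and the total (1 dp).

Total weighted distance at each candidate:
  α (10, 8): total = 1406.3
  β (4, 11): total = 1228.1
  γ (1, 4): total = 396.6
  δ (11, 2): total = 1389.2
  ε (7, 8): total = 1037.4
Minimum is at γ with total 396.6 km.

γ, total 396.6 km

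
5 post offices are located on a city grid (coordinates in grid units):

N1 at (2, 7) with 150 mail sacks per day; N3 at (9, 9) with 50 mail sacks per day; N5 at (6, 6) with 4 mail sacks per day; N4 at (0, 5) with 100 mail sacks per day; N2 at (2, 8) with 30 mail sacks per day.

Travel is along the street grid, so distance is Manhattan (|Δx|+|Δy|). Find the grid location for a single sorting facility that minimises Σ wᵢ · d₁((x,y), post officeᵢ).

Manhattan distance separates: Σwᵢ(|x−xᵢ|+|y−yᵢ|) = Σwᵢ|x−xᵢ| + Σwᵢ|y−yᵢ|, so x and y are optimised independently as 1-D weighted medians.
Total weight W = 334; half = 167.
x-coordinate, sorted with cumulative weight:
  x=0 (N4, w=100) cum 100
  x=2 (N1, w=150) cum 250  ← median
  x=2 (N2, w=30) cum 280
  x=6 (N5, w=4) cum 284
  x=9 (N3, w=50) cum 334
⇒ x* = 2
y-coordinate, sorted with cumulative weight:
  y=5 (N4, w=100) cum 100
  y=6 (N5, w=4) cum 104
  y=7 (N1, w=150) cum 254  ← median
  y=8 (N2, w=30) cum 284
  y=9 (N3, w=50) cum 334
⇒ y* = 7

(2, 7)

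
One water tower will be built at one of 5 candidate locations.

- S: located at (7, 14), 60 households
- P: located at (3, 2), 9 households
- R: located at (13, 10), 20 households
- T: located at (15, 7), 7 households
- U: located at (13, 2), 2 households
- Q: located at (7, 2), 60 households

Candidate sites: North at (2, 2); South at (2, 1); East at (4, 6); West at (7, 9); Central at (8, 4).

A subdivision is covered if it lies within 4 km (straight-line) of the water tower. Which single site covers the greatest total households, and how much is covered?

Central, covering 60

Coverage radius r = 4 km; a point is covered iff (Δx)²+(Δy)² ≤ 4² = 16.
  North (2, 2): covers {P} → 9
  South (2, 1): covers {P} → 9
  East (4, 6): covers {none} → 0
  West (7, 9): covers {none} → 0
  Central (8, 4): covers {Q} → 60
Maximum coverage at Central: 60 households.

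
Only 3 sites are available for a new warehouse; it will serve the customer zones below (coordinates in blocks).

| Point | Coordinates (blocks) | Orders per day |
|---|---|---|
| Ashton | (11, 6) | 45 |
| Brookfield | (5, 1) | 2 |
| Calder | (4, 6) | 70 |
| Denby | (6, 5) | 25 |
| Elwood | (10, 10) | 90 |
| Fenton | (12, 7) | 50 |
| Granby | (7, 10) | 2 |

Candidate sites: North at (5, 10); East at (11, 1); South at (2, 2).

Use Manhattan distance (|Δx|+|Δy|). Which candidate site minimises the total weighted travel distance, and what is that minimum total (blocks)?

North, total 1922 blocks

Total weighted distance at each candidate:
  North (5, 10): total = 1922
  East (11, 1): total = 2578
  South (2, 2): total = 3404
Minimum is at North with total 1922 blocks.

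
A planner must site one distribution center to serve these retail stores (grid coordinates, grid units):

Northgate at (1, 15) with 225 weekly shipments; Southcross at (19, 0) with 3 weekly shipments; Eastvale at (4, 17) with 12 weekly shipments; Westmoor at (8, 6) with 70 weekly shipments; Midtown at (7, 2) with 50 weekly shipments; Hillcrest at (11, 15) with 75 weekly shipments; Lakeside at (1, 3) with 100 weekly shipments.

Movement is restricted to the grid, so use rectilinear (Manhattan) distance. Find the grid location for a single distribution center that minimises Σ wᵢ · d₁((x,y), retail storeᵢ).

(1, 15)

Manhattan distance separates: Σwᵢ(|x−xᵢ|+|y−yᵢ|) = Σwᵢ|x−xᵢ| + Σwᵢ|y−yᵢ|, so x and y are optimised independently as 1-D weighted medians.
Total weight W = 535; half = 267.5.
x-coordinate, sorted with cumulative weight:
  x=1 (Northgate, w=225) cum 225
  x=1 (Lakeside, w=100) cum 325  ← median
  x=4 (Eastvale, w=12) cum 337
  x=7 (Midtown, w=50) cum 387
  x=8 (Westmoor, w=70) cum 457
  x=11 (Hillcrest, w=75) cum 532
  x=19 (Southcross, w=3) cum 535
⇒ x* = 1
y-coordinate, sorted with cumulative weight:
  y=0 (Southcross, w=3) cum 3
  y=2 (Midtown, w=50) cum 53
  y=3 (Lakeside, w=100) cum 153
  y=6 (Westmoor, w=70) cum 223
  y=15 (Northgate, w=225) cum 448  ← median
  y=15 (Hillcrest, w=75) cum 523
  y=17 (Eastvale, w=12) cum 535
⇒ y* = 15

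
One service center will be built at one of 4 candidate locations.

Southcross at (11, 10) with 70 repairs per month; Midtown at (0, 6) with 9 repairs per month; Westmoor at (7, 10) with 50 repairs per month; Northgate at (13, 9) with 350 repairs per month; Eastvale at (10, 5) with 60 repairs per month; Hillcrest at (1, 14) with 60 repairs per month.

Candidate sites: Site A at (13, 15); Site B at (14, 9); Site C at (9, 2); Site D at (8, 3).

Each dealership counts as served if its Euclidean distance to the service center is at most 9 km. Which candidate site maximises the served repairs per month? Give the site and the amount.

Coverage radius r = 9 km; a point is covered iff (Δx)²+(Δy)² ≤ 9² = 81.
  Site A (13, 15): covers {Southcross, Westmoor, Northgate} → 470
  Site B (14, 9): covers {Southcross, Westmoor, Northgate, Eastvale} → 530
  Site C (9, 2): covers {Southcross, Westmoor, Northgate, Eastvale} → 530
  Site D (8, 3): covers {Southcross, Midtown, Westmoor, Northgate, Eastvale} → 539
Maximum coverage at Site D: 539 repairs per month.

Site D, covering 539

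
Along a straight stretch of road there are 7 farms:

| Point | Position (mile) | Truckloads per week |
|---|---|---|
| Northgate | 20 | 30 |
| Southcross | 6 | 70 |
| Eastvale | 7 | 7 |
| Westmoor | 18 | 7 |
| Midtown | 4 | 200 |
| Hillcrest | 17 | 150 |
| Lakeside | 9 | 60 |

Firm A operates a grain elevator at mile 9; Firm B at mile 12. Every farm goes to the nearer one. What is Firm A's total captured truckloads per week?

337

The indifferent point is the midpoint (9+12)/2 = 10.5; farms left of it (closer to Firm A at 9) go to Firm A, those right go to Firm B.
  Midtown at 4 (w=200) → Firm A
  Southcross at 6 (w=70) → Firm A
  Eastvale at 7 (w=7) → Firm A
  Lakeside at 9 (w=60) → Firm A
  Hillcrest at 17 (w=150) → Firm B
  Westmoor at 18 (w=7) → Firm B
  Northgate at 20 (w=30) → Firm B
Firm A captures 337; Firm B captures 187.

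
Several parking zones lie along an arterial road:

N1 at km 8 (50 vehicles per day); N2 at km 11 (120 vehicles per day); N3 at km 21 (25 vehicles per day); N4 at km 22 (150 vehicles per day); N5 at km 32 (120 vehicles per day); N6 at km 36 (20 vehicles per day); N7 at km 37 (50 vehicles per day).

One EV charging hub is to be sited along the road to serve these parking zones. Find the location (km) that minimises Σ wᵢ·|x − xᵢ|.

x = 22

For a sum of weighted absolute distances on a line, the optimum is the weighted median (not the mean). Total weight W = 535; half-weight = 267.5.
Sort by position and accumulate weight:
  km 8 (N1, w=50) → cum 50
  km 11 (N2, w=120) → cum 170
  km 21 (N3, w=25) → cum 195
  km 22 (N4, w=150) → cum 345  ≥ 267.5 → median here
  km 32 (N5, w=120) → cum 465
  km 36 (N6, w=20) → cum 485
  km 37 (N7, w=50) → cum 535
Optimal location: km 22.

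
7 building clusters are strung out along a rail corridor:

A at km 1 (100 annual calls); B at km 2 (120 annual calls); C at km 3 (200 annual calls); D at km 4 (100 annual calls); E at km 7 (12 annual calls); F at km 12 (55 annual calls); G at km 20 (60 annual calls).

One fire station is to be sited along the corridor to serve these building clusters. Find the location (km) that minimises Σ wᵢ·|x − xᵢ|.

x = 3

For a sum of weighted absolute distances on a line, the optimum is the weighted median (not the mean). Total weight W = 647; half-weight = 323.5.
Sort by position and accumulate weight:
  km 1 (A, w=100) → cum 100
  km 2 (B, w=120) → cum 220
  km 3 (C, w=200) → cum 420  ≥ 323.5 → median here
  km 4 (D, w=100) → cum 520
  km 7 (E, w=12) → cum 532
  km 12 (F, w=55) → cum 587
  km 20 (G, w=60) → cum 647
Optimal location: km 3.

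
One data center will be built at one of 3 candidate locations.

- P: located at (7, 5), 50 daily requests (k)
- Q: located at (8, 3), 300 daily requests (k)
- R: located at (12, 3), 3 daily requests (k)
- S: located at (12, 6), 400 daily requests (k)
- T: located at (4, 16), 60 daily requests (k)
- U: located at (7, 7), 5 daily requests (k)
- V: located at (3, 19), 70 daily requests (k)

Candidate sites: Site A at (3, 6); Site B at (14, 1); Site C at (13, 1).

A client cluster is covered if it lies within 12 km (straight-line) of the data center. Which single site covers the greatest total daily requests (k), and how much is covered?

Site A, covering 818

Coverage radius r = 12 km; a point is covered iff (Δx)²+(Δy)² ≤ 12² = 144.
  Site A (3, 6): covers {P, Q, R, S, T, U} → 818
  Site B (14, 1): covers {P, Q, R, S, U} → 758
  Site C (13, 1): covers {P, Q, R, S, U} → 758
Maximum coverage at Site A: 818 daily requests (k).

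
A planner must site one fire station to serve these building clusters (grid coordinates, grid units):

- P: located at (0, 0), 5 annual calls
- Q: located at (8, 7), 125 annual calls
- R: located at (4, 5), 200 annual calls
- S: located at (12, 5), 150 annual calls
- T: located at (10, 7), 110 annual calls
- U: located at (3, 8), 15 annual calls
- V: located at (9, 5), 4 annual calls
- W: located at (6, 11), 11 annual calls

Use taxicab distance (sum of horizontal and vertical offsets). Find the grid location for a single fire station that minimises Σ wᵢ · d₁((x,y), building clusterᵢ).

(8, 5)

Manhattan distance separates: Σwᵢ(|x−xᵢ|+|y−yᵢ|) = Σwᵢ|x−xᵢ| + Σwᵢ|y−yᵢ|, so x and y are optimised independently as 1-D weighted medians.
Total weight W = 620; half = 310.
x-coordinate, sorted with cumulative weight:
  x=0 (P, w=5) cum 5
  x=3 (U, w=15) cum 20
  x=4 (R, w=200) cum 220
  x=6 (W, w=11) cum 231
  x=8 (Q, w=125) cum 356  ← median
  x=9 (V, w=4) cum 360
  x=10 (T, w=110) cum 470
  x=12 (S, w=150) cum 620
⇒ x* = 8
y-coordinate, sorted with cumulative weight:
  y=0 (P, w=5) cum 5
  y=5 (R, w=200) cum 205
  y=5 (S, w=150) cum 355  ← median
  y=5 (V, w=4) cum 359
  y=7 (Q, w=125) cum 484
  y=7 (T, w=110) cum 594
  y=8 (U, w=15) cum 609
  y=11 (W, w=11) cum 620
⇒ y* = 5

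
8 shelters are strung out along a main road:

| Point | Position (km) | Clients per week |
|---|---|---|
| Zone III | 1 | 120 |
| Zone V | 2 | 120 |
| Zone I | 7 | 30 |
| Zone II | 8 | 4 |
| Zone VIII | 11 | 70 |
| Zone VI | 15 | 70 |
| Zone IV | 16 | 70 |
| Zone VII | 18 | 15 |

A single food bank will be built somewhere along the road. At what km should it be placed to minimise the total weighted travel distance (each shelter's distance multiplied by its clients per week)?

x = 7

For a sum of weighted absolute distances on a line, the optimum is the weighted median (not the mean). Total weight W = 499; half-weight = 249.5.
Sort by position and accumulate weight:
  km 1 (Zone III, w=120) → cum 120
  km 2 (Zone V, w=120) → cum 240
  km 7 (Zone I, w=30) → cum 270  ≥ 249.5 → median here
  km 8 (Zone II, w=4) → cum 274
  km 11 (Zone VIII, w=70) → cum 344
  km 15 (Zone VI, w=70) → cum 414
  km 16 (Zone IV, w=70) → cum 484
  km 18 (Zone VII, w=15) → cum 499
Optimal location: km 7.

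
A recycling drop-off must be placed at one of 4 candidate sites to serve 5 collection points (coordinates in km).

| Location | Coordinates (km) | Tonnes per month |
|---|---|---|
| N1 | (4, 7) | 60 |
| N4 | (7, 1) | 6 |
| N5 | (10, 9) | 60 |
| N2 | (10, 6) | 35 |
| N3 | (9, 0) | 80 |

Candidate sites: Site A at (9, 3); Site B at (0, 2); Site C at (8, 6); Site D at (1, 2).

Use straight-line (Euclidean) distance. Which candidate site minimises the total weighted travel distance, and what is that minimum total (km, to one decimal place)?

Total weighted distance at each candidate:
  Site A (9, 3): total = 1116.8
  Site B (0, 2): total = 2273.5
  Site C (8, 6): total = 1050.9
  Site D (1, 2): total = 2074.9
Minimum is at Site C with total 1050.9 km.

Site C, total 1050.9 km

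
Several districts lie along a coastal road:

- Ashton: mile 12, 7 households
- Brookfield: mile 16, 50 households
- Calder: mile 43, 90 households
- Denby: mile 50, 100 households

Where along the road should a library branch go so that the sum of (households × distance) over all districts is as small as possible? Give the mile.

For a sum of weighted absolute distances on a line, the optimum is the weighted median (not the mean). Total weight W = 247; half-weight = 123.5.
Sort by position and accumulate weight:
  mile 12 (Ashton, w=7) → cum 7
  mile 16 (Brookfield, w=50) → cum 57
  mile 43 (Calder, w=90) → cum 147  ≥ 123.5 → median here
  mile 50 (Denby, w=100) → cum 247
Optimal location: mile 43.

x = 43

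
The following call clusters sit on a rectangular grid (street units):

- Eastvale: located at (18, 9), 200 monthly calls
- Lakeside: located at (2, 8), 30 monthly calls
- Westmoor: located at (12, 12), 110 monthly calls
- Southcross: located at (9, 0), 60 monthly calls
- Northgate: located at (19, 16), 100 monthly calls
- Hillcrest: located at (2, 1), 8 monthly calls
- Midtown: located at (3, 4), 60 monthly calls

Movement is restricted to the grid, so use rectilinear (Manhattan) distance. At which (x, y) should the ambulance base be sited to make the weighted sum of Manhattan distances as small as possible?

Manhattan distance separates: Σwᵢ(|x−xᵢ|+|y−yᵢ|) = Σwᵢ|x−xᵢ| + Σwᵢ|y−yᵢ|, so x and y are optimised independently as 1-D weighted medians.
Total weight W = 568; half = 284.
x-coordinate, sorted with cumulative weight:
  x=2 (Lakeside, w=30) cum 30
  x=2 (Hillcrest, w=8) cum 38
  x=3 (Midtown, w=60) cum 98
  x=9 (Southcross, w=60) cum 158
  x=12 (Westmoor, w=110) cum 268
  x=18 (Eastvale, w=200) cum 468  ← median
  x=19 (Northgate, w=100) cum 568
⇒ x* = 18
y-coordinate, sorted with cumulative weight:
  y=0 (Southcross, w=60) cum 60
  y=1 (Hillcrest, w=8) cum 68
  y=4 (Midtown, w=60) cum 128
  y=8 (Lakeside, w=30) cum 158
  y=9 (Eastvale, w=200) cum 358  ← median
  y=12 (Westmoor, w=110) cum 468
  y=16 (Northgate, w=100) cum 568
⇒ y* = 9

(18, 9)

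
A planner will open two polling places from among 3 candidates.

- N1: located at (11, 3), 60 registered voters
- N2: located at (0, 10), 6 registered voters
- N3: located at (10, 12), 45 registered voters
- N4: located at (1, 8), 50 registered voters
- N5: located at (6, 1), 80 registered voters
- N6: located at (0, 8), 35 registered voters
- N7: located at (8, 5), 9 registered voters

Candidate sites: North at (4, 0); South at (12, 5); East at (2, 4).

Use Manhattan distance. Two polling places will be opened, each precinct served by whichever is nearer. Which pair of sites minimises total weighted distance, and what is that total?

{South, East}, total 1689

Evaluate every pair (each demand assigned to the nearer of the two):
  {South, East}: total = 1689
  {North, South}: total = 1915
  {North, East}: total = 2131
Best pair: {South, East} with total 1689.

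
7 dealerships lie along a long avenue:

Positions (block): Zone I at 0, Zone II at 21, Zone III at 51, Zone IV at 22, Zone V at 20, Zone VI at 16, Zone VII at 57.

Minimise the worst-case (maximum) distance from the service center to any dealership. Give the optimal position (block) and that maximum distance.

The 1-center on a line is the midpoint of the two extreme points: leftmost at 0, rightmost at 57.
Optimal location = (0 + 57)/2 = 28.5; maximum distance = (57 − 0)/2 = 28.5.

location 28.5, max distance 28.5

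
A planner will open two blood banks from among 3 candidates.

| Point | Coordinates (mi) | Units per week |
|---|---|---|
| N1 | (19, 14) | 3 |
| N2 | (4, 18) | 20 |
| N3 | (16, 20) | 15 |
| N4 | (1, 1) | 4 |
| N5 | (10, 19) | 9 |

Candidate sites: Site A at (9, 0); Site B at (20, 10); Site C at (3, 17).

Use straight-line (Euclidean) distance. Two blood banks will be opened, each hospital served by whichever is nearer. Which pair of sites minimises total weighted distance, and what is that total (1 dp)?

Evaluate every pair (each demand assigned to the nearer of the two):
  {Site B, Site C}: total = 332.2
  {Site A, Site C}: total = 375.0
  {Site A, Site B}: total = 685.0
Best pair: {Site B, Site C} with total 332.2.

{Site B, Site C}, total 332.2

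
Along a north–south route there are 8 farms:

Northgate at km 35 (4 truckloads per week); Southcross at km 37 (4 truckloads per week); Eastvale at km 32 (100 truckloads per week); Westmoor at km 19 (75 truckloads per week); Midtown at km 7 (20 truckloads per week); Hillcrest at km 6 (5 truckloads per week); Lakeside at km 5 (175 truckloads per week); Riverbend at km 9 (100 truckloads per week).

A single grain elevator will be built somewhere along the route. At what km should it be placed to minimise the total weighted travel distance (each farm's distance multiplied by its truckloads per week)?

x = 9

For a sum of weighted absolute distances on a line, the optimum is the weighted median (not the mean). Total weight W = 483; half-weight = 241.5.
Sort by position and accumulate weight:
  km 5 (Lakeside, w=175) → cum 175
  km 6 (Hillcrest, w=5) → cum 180
  km 7 (Midtown, w=20) → cum 200
  km 9 (Riverbend, w=100) → cum 300  ≥ 241.5 → median here
  km 19 (Westmoor, w=75) → cum 375
  km 32 (Eastvale, w=100) → cum 475
  km 35 (Northgate, w=4) → cum 479
  km 37 (Southcross, w=4) → cum 483
Optimal location: km 9.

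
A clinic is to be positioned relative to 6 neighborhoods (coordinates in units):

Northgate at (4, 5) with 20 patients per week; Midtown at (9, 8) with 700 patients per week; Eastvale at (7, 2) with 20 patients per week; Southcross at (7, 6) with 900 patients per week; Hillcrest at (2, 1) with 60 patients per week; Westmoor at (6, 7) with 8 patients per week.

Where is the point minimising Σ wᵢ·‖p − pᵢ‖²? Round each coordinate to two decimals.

(7.60, 6.59)

The minimiser of Σwᵢ‖p−pᵢ‖² is the weighted centroid p* = (Σwᵢpᵢ)/(Σwᵢ).
Σwᵢ = 1708.
Σwᵢxᵢ = 20·4 + 700·9 + 20·7 + 900·7 + 60·2 + 8·6 = 12988.
Σwᵢyᵢ = 20·5 + 700·8 + 20·2 + 900·6 + 60·1 + 8·7 = 11256.
x* = 12988/1708 = 7.60, y* = 11256/1708 = 6.59.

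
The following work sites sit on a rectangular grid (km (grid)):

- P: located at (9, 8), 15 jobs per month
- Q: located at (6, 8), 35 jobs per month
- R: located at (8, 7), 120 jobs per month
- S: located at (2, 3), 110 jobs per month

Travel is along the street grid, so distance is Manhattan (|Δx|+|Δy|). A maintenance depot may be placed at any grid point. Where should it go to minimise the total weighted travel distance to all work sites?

Manhattan distance separates: Σwᵢ(|x−xᵢ|+|y−yᵢ|) = Σwᵢ|x−xᵢ| + Σwᵢ|y−yᵢ|, so x and y are optimised independently as 1-D weighted medians.
Total weight W = 280; half = 140.
x-coordinate, sorted with cumulative weight:
  x=2 (S, w=110) cum 110
  x=6 (Q, w=35) cum 145  ← median
  x=8 (R, w=120) cum 265
  x=9 (P, w=15) cum 280
⇒ x* = 6
y-coordinate, sorted with cumulative weight:
  y=3 (S, w=110) cum 110
  y=7 (R, w=120) cum 230  ← median
  y=8 (P, w=15) cum 245
  y=8 (Q, w=35) cum 280
⇒ y* = 7

(6, 7)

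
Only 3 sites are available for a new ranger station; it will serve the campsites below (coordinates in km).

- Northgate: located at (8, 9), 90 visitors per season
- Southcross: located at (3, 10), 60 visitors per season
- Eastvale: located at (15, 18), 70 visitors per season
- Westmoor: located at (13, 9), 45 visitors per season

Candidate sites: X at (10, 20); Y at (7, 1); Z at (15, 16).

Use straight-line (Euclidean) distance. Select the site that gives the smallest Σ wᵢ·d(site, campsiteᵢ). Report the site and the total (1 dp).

Total weighted distance at each candidate:
  X (10, 20): total = 2628.7
  Y (7, 1): total = 3081.7
  Z (15, 16): total = 2163.5
Minimum is at Z with total 2163.5 km.

Z, total 2163.5 km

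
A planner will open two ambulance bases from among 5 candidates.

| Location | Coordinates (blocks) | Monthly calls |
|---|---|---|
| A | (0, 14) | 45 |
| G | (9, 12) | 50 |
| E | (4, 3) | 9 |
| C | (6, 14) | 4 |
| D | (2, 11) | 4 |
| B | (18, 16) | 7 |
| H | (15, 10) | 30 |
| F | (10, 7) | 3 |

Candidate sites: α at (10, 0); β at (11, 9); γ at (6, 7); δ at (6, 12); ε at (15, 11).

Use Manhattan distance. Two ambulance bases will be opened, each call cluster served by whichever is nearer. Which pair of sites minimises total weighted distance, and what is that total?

{δ, ε}, total 750

Evaluate every pair (each demand assigned to the nearer of the two):
  {δ, ε}: total = 750
  {β, δ}: total = 894
  {γ, δ}: total = 1046
  {α, δ}: total = 1082
  {γ, ε}: total = 1147
  {β, γ}: total = 1206
  {β, ε}: total = 1266
  {α, β}: total = 1392
  {α, ε}: total = 1448
  {α, γ}: total = 1618
Best pair: {δ, ε} with total 750.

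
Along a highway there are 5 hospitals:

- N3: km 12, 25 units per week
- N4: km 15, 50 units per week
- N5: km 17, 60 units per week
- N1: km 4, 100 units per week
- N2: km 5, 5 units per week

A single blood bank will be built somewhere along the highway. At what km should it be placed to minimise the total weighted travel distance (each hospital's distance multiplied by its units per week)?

For a sum of weighted absolute distances on a line, the optimum is the weighted median (not the mean). Total weight W = 240; half-weight = 120.
Sort by position and accumulate weight:
  km 4 (N1, w=100) → cum 100
  km 5 (N2, w=5) → cum 105
  km 12 (N3, w=25) → cum 130  ≥ 120 → median here
  km 15 (N4, w=50) → cum 180
  km 17 (N5, w=60) → cum 240
Optimal location: km 12.

x = 12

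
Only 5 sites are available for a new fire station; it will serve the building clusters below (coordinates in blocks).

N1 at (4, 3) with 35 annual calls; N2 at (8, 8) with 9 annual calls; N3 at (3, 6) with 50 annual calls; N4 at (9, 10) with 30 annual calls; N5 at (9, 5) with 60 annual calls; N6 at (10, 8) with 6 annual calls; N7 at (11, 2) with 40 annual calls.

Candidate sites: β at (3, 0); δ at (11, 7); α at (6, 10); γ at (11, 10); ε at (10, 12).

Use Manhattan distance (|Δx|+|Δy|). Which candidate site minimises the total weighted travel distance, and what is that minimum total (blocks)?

Total weighted distance at each candidate:
  β (3, 0): total = 2187
  δ (11, 7): total = 1473
  α (6, 10): total = 1827
  γ (11, 10): total = 1953
  ε (10, 12): total = 2263
Minimum is at δ with total 1473 blocks.

δ, total 1473 blocks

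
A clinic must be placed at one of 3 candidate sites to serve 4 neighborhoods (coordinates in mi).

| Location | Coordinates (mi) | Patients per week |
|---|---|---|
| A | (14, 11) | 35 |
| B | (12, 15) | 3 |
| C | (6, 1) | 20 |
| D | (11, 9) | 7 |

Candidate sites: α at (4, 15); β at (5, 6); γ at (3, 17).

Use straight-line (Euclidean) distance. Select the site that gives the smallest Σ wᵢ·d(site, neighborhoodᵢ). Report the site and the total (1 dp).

Total weighted distance at each candidate:
  α (4, 15): total = 748.3
  β (5, 6): total = 543.5
  γ (3, 17): total = 871.0
Minimum is at β with total 543.5 mi.

β, total 543.5 mi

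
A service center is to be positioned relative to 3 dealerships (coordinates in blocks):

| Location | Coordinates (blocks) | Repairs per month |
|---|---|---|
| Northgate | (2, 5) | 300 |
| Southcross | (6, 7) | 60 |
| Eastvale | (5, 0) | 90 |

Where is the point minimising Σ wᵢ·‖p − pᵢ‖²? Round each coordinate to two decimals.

The minimiser of Σwᵢ‖p−pᵢ‖² is the weighted centroid p* = (Σwᵢpᵢ)/(Σwᵢ).
Σwᵢ = 450.
Σwᵢxᵢ = 300·2 + 60·6 + 90·5 = 1410.
Σwᵢyᵢ = 300·5 + 60·7 + 90·0 = 1920.
x* = 1410/450 = 3.13, y* = 1920/450 = 4.27.

(3.13, 4.27)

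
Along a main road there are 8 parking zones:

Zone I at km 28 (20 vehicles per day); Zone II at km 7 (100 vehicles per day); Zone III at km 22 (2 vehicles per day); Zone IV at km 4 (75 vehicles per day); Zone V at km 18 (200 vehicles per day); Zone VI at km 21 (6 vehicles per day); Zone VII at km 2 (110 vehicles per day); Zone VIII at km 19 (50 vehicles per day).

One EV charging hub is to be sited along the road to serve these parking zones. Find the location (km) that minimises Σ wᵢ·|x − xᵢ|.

For a sum of weighted absolute distances on a line, the optimum is the weighted median (not the mean). Total weight W = 563; half-weight = 281.5.
Sort by position and accumulate weight:
  km 2 (Zone VII, w=110) → cum 110
  km 4 (Zone IV, w=75) → cum 185
  km 7 (Zone II, w=100) → cum 285  ≥ 281.5 → median here
  km 18 (Zone V, w=200) → cum 485
  km 19 (Zone VIII, w=50) → cum 535
  km 21 (Zone VI, w=6) → cum 541
  km 22 (Zone III, w=2) → cum 543
  km 28 (Zone I, w=20) → cum 563
Optimal location: km 7.

x = 7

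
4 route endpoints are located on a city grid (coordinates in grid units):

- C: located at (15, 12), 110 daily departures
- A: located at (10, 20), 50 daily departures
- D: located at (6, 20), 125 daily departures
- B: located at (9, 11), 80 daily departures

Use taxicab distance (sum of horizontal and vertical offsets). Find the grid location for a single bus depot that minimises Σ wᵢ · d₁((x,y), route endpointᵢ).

Manhattan distance separates: Σwᵢ(|x−xᵢ|+|y−yᵢ|) = Σwᵢ|x−xᵢ| + Σwᵢ|y−yᵢ|, so x and y are optimised independently as 1-D weighted medians.
Total weight W = 365; half = 182.5.
x-coordinate, sorted with cumulative weight:
  x=6 (D, w=125) cum 125
  x=9 (B, w=80) cum 205  ← median
  x=10 (A, w=50) cum 255
  x=15 (C, w=110) cum 365
⇒ x* = 9
y-coordinate, sorted with cumulative weight:
  y=11 (B, w=80) cum 80
  y=12 (C, w=110) cum 190  ← median
  y=20 (A, w=50) cum 240
  y=20 (D, w=125) cum 365
⇒ y* = 12

(9, 12)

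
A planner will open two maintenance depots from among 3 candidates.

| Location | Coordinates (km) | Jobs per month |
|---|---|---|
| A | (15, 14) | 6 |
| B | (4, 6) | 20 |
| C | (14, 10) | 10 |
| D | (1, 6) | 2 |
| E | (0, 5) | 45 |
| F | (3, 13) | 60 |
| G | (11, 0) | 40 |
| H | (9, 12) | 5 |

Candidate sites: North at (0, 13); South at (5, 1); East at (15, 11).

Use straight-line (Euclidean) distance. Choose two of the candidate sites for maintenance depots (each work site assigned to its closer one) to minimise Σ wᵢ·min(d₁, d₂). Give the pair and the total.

Evaluate every pair (each demand assigned to the nearer of the two):
  {North, South}: total = 1089.0
  {North, East}: total = 1246.1
  {South, East}: total = 1438.7
Best pair: {North, South} with total 1089.0.

{North, South}, total 1089.0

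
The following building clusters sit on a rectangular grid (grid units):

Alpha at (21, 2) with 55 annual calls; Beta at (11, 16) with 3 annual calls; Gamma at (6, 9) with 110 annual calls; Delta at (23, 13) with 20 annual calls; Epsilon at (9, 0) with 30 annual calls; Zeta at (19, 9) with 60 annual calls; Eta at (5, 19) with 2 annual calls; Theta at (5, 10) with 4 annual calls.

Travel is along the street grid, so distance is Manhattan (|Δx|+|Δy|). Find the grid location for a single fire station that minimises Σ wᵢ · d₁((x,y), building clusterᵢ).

Manhattan distance separates: Σwᵢ(|x−xᵢ|+|y−yᵢ|) = Σwᵢ|x−xᵢ| + Σwᵢ|y−yᵢ|, so x and y are optimised independently as 1-D weighted medians.
Total weight W = 284; half = 142.
x-coordinate, sorted with cumulative weight:
  x=5 (Eta, w=2) cum 2
  x=5 (Theta, w=4) cum 6
  x=6 (Gamma, w=110) cum 116
  x=9 (Epsilon, w=30) cum 146  ← median
  x=11 (Beta, w=3) cum 149
  x=19 (Zeta, w=60) cum 209
  x=21 (Alpha, w=55) cum 264
  x=23 (Delta, w=20) cum 284
⇒ x* = 9
y-coordinate, sorted with cumulative weight:
  y=0 (Epsilon, w=30) cum 30
  y=2 (Alpha, w=55) cum 85
  y=9 (Gamma, w=110) cum 195  ← median
  y=9 (Zeta, w=60) cum 255
  y=10 (Theta, w=4) cum 259
  y=13 (Delta, w=20) cum 279
  y=16 (Beta, w=3) cum 282
  y=19 (Eta, w=2) cum 284
⇒ y* = 9

(9, 9)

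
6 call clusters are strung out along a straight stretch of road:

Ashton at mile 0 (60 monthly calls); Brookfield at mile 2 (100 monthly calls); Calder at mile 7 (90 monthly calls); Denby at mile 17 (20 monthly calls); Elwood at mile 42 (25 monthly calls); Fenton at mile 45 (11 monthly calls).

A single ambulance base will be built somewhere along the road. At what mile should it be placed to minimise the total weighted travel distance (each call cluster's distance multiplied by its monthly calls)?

x = 2

For a sum of weighted absolute distances on a line, the optimum is the weighted median (not the mean). Total weight W = 306; half-weight = 153.
Sort by position and accumulate weight:
  mile 0 (Ashton, w=60) → cum 60
  mile 2 (Brookfield, w=100) → cum 160  ≥ 153 → median here
  mile 7 (Calder, w=90) → cum 250
  mile 17 (Denby, w=20) → cum 270
  mile 42 (Elwood, w=25) → cum 295
  mile 45 (Fenton, w=11) → cum 306
Optimal location: mile 2.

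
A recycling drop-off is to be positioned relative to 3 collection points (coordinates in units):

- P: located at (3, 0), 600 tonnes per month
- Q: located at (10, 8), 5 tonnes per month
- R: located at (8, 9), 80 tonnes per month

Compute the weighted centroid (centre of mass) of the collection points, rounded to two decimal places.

(3.64, 1.11)

The minimiser of Σwᵢ‖p−pᵢ‖² is the weighted centroid p* = (Σwᵢpᵢ)/(Σwᵢ).
Σwᵢ = 685.
Σwᵢxᵢ = 600·3 + 5·10 + 80·8 = 2490.
Σwᵢyᵢ = 600·0 + 5·8 + 80·9 = 760.
x* = 2490/685 = 3.64, y* = 760/685 = 1.11.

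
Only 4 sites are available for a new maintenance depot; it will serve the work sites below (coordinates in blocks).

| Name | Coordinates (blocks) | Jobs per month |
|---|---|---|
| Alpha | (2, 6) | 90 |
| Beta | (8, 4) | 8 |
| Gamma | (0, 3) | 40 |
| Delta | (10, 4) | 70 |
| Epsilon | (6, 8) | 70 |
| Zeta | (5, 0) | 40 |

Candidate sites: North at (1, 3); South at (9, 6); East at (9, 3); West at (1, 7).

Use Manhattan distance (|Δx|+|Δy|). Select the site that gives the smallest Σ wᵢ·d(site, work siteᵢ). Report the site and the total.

Total weighted distance at each candidate:
  North (1, 3): total = 2144
  South (9, 6): total = 2094
  East (9, 3): total = 2256
  West (1, 7): total = 2160
Minimum is at South with total 2094 blocks.

South, total 2094 blocks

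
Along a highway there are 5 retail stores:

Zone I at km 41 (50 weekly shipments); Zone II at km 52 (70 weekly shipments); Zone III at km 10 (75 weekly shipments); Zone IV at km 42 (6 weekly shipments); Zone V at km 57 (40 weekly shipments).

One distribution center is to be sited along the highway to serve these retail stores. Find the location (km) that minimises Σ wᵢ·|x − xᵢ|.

x = 41

For a sum of weighted absolute distances on a line, the optimum is the weighted median (not the mean). Total weight W = 241; half-weight = 120.5.
Sort by position and accumulate weight:
  km 10 (Zone III, w=75) → cum 75
  km 41 (Zone I, w=50) → cum 125  ≥ 120.5 → median here
  km 42 (Zone IV, w=6) → cum 131
  km 52 (Zone II, w=70) → cum 201
  km 57 (Zone V, w=40) → cum 241
Optimal location: km 41.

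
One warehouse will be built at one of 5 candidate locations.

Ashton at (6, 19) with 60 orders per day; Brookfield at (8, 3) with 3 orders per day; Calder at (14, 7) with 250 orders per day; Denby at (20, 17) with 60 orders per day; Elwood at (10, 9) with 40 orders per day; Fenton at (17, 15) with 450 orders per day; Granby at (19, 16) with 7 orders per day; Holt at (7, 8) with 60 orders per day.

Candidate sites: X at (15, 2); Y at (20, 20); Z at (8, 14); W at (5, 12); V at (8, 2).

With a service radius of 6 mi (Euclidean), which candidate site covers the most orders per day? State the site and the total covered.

Coverage radius r = 6 mi; a point is covered iff (Δx)²+(Δy)² ≤ 6² = 36.
  X (15, 2): covers {Calder} → 250
  Y (20, 20): covers {Denby, Fenton, Granby} → 517
  Z (8, 14): covers {Ashton, Elwood} → 100
  W (5, 12): covers {Elwood, Holt} → 100
  V (8, 2): covers {Brookfield} → 3
Maximum coverage at Y: 517 orders per day.

Y, covering 517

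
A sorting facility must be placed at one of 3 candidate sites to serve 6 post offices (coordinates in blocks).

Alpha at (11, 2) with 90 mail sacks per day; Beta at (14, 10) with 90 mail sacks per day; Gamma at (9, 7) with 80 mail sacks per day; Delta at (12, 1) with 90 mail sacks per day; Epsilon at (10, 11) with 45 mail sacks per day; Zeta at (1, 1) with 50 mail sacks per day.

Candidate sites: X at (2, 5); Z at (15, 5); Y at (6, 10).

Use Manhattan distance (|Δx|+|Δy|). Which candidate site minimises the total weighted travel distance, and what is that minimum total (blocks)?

Z, total 3835 blocks

Total weighted distance at each candidate:
  X (2, 5): total = 5470
  Z (15, 5): total = 3835
  Y (6, 10): total = 4645
Minimum is at Z with total 3835 blocks.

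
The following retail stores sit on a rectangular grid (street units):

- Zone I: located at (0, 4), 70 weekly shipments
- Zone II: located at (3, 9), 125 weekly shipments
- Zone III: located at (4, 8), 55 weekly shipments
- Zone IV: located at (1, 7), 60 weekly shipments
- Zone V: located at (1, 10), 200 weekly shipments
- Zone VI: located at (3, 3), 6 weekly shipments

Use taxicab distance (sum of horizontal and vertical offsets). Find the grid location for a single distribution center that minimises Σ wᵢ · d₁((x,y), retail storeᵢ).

(1, 9)

Manhattan distance separates: Σwᵢ(|x−xᵢ|+|y−yᵢ|) = Σwᵢ|x−xᵢ| + Σwᵢ|y−yᵢ|, so x and y are optimised independently as 1-D weighted medians.
Total weight W = 516; half = 258.
x-coordinate, sorted with cumulative weight:
  x=0 (Zone I, w=70) cum 70
  x=1 (Zone IV, w=60) cum 130
  x=1 (Zone V, w=200) cum 330  ← median
  x=3 (Zone II, w=125) cum 455
  x=3 (Zone VI, w=6) cum 461
  x=4 (Zone III, w=55) cum 516
⇒ x* = 1
y-coordinate, sorted with cumulative weight:
  y=3 (Zone VI, w=6) cum 6
  y=4 (Zone I, w=70) cum 76
  y=7 (Zone IV, w=60) cum 136
  y=8 (Zone III, w=55) cum 191
  y=9 (Zone II, w=125) cum 316  ← median
  y=10 (Zone V, w=200) cum 516
⇒ y* = 9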